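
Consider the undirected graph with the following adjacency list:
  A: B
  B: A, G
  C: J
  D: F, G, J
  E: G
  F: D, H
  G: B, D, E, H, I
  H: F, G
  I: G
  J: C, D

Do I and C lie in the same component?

Yes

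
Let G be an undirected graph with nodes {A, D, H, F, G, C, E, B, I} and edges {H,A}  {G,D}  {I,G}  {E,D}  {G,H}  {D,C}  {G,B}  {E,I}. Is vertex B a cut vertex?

Deleting B leaves 2 components (was 2), so B is not a cut vertex.

No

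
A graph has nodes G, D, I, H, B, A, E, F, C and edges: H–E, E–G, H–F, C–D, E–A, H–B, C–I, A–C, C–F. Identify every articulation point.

Removing C increases the component count from 1 to 3, so C is a cut vertex.
Removing E increases the component count from 1 to 2, so E is a cut vertex.
Removing H increases the component count from 1 to 2, so H is a cut vertex.
By contrast removing I leaves 1 component; it is not a cut vertex. No other vertex is a cut vertex either.

C, E, H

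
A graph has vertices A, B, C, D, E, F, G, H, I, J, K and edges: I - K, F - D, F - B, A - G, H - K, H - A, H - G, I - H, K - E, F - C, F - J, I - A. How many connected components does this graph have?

Starting from B we can reach B, C, D, F, J. That is one component of size 5.
Starting from A we can reach A, E, G, H, I, K. That is one component of size 6.
Total: 2 components.

2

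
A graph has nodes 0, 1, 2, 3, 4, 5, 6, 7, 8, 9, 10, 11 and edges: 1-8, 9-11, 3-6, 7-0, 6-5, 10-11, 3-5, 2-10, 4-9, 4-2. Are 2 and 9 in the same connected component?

From 2 we can reach 2, 4, 9, 10, 11, which includes 9.

Yes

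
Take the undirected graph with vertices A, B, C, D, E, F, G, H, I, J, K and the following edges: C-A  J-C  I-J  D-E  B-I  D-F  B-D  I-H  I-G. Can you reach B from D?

From D we can reach A, B, C, D, E, F, G, H, I, J, which includes B.

Yes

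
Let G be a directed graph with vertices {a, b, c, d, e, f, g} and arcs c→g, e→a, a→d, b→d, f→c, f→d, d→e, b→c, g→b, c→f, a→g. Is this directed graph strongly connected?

From b we can reach every vertex (a, b, c, d, e, f, g), and every vertex can reach b (a, b, c, d, e, f, g). So the whole graph is one strongly connected component.

Yes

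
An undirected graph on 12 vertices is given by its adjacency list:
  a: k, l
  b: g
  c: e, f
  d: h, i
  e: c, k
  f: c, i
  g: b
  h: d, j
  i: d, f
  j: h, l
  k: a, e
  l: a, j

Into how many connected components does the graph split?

Starting from b we can reach b, g. That is one component of size 2.
Starting from a we can reach a, c, d, e, f, h, i, j, k, l. That is one component of size 10.
Total: 2 components.

2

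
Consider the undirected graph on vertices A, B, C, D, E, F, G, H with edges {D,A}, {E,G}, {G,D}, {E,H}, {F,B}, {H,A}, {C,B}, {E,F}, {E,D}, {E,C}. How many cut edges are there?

0

The edges on the cycle E-H-A-D-E are not bridges since each lies on that cycle.
Every edge lies on some cycle, so there are no bridges.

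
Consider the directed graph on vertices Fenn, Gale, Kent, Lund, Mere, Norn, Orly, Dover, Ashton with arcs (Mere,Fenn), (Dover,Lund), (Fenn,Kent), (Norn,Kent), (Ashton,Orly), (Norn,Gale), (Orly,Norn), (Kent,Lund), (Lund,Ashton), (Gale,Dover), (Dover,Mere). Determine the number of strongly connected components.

1

{Fenn, Gale, Kent, Lund, Mere, Norn, Orly, Dover, Ashton} are all mutually reachable — one SCC of size 9.
That gives 1 strongly connected component.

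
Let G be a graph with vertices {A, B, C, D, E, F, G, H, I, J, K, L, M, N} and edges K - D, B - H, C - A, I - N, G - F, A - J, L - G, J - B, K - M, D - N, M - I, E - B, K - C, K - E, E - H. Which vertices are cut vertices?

Removing G increases the component count from 2 to 3, so G is a cut vertex.
Removing K increases the component count from 2 to 3, so K is a cut vertex.
By contrast removing H leaves 2 components; it is not a cut vertex. No other vertex is a cut vertex either.

G, K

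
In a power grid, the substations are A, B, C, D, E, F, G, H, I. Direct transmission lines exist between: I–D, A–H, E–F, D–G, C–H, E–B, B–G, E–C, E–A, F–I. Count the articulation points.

Removing E increases the component count from 1 to 2, so E is a cut vertex.
By contrast removing F leaves 1 component; it is not a cut vertex. No other vertex is a cut vertex either.

1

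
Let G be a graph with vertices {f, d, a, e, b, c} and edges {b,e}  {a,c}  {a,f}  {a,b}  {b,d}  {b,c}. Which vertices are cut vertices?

Removing a increases the component count from 1 to 2, so a is a cut vertex.
Removing b increases the component count from 1 to 3, so b is a cut vertex.
By contrast removing f leaves 1 component; it is not a cut vertex. No other vertex is a cut vertex either.

a, b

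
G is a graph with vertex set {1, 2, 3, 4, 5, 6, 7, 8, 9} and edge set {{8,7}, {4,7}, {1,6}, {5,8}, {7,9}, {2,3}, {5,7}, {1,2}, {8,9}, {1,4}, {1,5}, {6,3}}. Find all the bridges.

none

The edges on the cycle 1-6-3-2-1 are not bridges since each lies on that cycle.
Every edge lies on some cycle, so there are no bridges.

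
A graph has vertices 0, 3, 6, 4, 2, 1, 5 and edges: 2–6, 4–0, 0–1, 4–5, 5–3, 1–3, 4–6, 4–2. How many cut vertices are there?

1

Removing 4 increases the component count from 1 to 2, so 4 is a cut vertex.
By contrast removing 2 leaves 1 component; it is not a cut vertex. No other vertex is a cut vertex either.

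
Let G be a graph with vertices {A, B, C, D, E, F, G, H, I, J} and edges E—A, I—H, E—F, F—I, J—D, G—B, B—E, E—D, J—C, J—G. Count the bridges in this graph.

The edges on the cycle J-G-B-E-D-J are not bridges since each lies on that cycle.
But removing C—J disconnects C from J; removing H—I disconnects H from I; removing E—F disconnects E from F; removing E—A disconnects E from A — these are bridges.
In total 5 edges are bridges.

5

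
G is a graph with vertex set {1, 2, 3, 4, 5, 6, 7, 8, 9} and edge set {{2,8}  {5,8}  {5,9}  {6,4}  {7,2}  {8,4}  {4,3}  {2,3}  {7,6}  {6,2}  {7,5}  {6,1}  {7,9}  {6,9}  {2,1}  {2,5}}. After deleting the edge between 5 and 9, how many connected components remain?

1

5 and 9 are still connected via 5-7-9, so the component count stays at 1.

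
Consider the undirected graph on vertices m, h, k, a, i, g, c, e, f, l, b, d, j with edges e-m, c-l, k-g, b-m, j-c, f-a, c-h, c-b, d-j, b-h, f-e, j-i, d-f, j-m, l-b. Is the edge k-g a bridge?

Yes

Removing k-g leaves no path between k and g: the component count goes from 2 to 3. So it is a bridge.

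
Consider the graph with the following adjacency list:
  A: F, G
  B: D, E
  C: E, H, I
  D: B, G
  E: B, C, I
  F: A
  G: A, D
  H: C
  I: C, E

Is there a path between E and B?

Yes

From E we can reach A, B, C, D, E, F, G, H, I, which includes B.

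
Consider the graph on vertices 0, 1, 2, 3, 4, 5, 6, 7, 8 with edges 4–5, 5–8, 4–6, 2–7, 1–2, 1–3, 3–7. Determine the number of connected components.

3

0 is isolated — a component by itself.
Starting from 4 we can reach 4, 5, 6, 8. That is one component of size 4.
Starting from 1 we can reach 1, 2, 3, 7. That is one component of size 4.
Total: 3 components.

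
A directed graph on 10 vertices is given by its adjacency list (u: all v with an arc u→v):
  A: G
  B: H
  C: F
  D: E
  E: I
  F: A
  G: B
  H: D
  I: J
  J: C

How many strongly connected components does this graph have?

1

{A, B, C, D, E, F, G, H, I, J} are all mutually reachable — one SCC of size 10.
That gives 1 strongly connected component.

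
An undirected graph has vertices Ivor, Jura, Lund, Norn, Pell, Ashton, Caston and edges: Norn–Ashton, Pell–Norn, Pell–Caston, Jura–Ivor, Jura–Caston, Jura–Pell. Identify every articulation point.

Removing Jura increases the component count from 2 to 3, so Jura is a cut vertex.
Removing Norn increases the component count from 2 to 3, so Norn is a cut vertex.
Removing Pell increases the component count from 2 to 3, so Pell is a cut vertex.
By contrast removing Ivor leaves 2 components; it is not a cut vertex. No other vertex is a cut vertex either.

Jura, Norn, Pell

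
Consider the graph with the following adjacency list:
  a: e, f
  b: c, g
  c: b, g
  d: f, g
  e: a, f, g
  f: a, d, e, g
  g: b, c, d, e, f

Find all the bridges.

none

The edges on the cycle g-b-c-g are not bridges since each lies on that cycle.
Every edge lies on some cycle, so there are no bridges.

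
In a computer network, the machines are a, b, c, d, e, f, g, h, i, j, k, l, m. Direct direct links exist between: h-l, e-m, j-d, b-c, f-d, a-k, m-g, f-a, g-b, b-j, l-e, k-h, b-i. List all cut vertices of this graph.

b

Removing b increases the component count from 1 to 3, so b is a cut vertex.
By contrast removing g leaves 1 component; it is not a cut vertex. No other vertex is a cut vertex either.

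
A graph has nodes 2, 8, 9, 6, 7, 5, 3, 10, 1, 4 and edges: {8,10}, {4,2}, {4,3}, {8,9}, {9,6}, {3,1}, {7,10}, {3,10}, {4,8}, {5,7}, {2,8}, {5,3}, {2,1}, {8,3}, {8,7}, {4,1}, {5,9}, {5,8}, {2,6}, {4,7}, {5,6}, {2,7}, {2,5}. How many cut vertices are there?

Removing 9, for instance, still leaves 1 component. No single vertex removal increases the component count — the graph has no articulation points.

0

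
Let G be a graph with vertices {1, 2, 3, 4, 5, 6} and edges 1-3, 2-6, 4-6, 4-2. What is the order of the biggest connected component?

3

5 is isolated — a component by itself.
Starting from 1 we can reach 1, 3. That is one component of size 2.
Starting from 2 we can reach 2, 4, 6. That is one component of size 3.
The largest has 3 vertices.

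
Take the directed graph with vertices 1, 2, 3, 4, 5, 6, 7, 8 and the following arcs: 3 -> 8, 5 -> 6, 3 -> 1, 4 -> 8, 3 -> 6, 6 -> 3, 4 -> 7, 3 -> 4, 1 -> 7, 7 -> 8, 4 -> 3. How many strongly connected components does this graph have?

6

{3, 4, 6} are all mutually reachable — one SCC of size 3.
{8} is an SCC by itself.
{2} is an SCC by itself.
{1} is an SCC by itself.
{5} is an SCC by itself.
(and 1 more singleton SCC)
That gives 6 strongly connected components.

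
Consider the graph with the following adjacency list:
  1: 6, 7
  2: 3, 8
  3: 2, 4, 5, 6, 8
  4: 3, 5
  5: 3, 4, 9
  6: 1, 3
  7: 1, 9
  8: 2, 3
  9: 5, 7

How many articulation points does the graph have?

Removing 3 increases the component count from 1 to 2, so 3 is a cut vertex.
By contrast removing 5 leaves 1 component; it is not a cut vertex. No other vertex is a cut vertex either.

1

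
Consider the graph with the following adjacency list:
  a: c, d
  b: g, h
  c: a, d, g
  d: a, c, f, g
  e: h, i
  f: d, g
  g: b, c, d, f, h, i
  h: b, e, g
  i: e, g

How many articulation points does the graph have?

1

Removing g increases the component count from 1 to 2, so g is a cut vertex.
By contrast removing a leaves 1 component; it is not a cut vertex. No other vertex is a cut vertex either.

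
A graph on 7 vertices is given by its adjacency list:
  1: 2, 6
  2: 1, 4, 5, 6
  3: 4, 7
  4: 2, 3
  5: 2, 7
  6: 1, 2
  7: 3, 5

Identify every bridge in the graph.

The edges on the cycle 2-6-1-2 are not bridges since each lies on that cycle.
Every edge lies on some cycle, so there are no bridges.

none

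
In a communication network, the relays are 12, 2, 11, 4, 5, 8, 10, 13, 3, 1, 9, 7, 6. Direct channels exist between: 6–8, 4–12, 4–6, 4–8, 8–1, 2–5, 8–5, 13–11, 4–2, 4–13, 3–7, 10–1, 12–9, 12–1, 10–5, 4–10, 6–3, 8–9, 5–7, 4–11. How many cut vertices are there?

1

Removing 4 increases the component count from 1 to 2, so 4 is a cut vertex.
By contrast removing 6 leaves 1 component; it is not a cut vertex. No other vertex is a cut vertex either.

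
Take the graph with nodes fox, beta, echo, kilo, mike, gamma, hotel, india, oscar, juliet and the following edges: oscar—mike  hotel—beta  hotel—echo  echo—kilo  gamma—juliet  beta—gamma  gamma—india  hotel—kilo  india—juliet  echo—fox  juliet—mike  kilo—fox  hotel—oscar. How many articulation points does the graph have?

Removing hotel increases the component count from 1 to 2, so hotel is a cut vertex.
By contrast removing gamma leaves 1 component; it is not a cut vertex. No other vertex is a cut vertex either.

1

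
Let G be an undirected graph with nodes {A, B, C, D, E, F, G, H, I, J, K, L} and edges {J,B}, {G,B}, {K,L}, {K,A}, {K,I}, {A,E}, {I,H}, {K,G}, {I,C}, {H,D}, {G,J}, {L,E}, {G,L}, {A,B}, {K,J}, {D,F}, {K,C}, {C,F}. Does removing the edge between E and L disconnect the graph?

No

After removing E - L, the path E-A-K-L still connects them, so the edge is not a bridge.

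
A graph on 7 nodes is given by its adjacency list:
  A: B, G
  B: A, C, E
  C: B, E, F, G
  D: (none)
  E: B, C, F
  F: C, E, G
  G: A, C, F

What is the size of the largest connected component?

6

D is isolated — a component by itself.
Starting from A we can reach A, B, C, E, F, G. That is one component of size 6.
The largest has 6 vertices.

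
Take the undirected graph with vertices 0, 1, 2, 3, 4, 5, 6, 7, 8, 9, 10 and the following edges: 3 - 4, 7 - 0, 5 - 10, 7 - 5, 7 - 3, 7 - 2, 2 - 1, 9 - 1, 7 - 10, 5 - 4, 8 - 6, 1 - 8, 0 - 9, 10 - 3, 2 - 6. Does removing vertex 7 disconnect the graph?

Yes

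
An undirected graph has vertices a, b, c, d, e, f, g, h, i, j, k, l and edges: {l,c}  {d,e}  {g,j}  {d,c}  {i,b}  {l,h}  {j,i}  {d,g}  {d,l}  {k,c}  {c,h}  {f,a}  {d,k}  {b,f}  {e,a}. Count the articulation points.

Removing d increases the component count from 1 to 2, so d is a cut vertex.
By contrast removing j leaves 1 component; it is not a cut vertex. No other vertex is a cut vertex either.

1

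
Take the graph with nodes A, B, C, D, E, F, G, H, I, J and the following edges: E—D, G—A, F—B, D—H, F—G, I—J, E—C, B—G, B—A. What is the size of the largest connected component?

4

Starting from I we can reach I, J. That is one component of size 2.
Starting from C we can reach C, D, E, H. That is one component of size 4.
Starting from A we can reach A, B, F, G. That is one component of size 4.
The largest has 4 vertices.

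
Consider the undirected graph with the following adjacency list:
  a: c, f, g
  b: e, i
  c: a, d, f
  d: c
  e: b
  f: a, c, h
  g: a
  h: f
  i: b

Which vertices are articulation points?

a, b, c, f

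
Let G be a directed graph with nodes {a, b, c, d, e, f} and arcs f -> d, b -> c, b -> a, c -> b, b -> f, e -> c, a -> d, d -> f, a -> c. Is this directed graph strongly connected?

There is no directed path from d to b, so the graph is not strongly connected.

No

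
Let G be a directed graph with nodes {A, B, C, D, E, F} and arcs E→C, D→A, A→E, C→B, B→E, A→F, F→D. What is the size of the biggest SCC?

3

{A, D, F} are all mutually reachable — one SCC of size 3.
{B, C, E} are all mutually reachable — one SCC of size 3.
The largest has 3 vertices.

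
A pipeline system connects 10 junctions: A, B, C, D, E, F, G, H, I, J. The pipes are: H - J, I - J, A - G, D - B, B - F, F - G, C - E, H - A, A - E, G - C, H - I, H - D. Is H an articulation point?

Deleting H raises the number of components from 1 to 2, so H is a cut vertex.

Yes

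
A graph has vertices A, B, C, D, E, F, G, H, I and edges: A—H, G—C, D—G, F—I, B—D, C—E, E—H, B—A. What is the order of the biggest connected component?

7

Starting from F we can reach F, I. That is one component of size 2.
Starting from A we can reach A, B, C, D, E, G, H. That is one component of size 7.
The largest has 7 vertices.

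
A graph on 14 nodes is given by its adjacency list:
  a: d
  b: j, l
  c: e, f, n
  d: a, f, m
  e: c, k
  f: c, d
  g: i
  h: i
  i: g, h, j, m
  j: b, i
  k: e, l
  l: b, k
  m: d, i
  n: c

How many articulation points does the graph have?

Removing c increases the component count from 1 to 2, so c is a cut vertex.
Removing d increases the component count from 1 to 2, so d is a cut vertex.
Removing i increases the component count from 1 to 3, so i is a cut vertex.
By contrast removing a leaves 1 component; it is not a cut vertex. No other vertex is a cut vertex either.

3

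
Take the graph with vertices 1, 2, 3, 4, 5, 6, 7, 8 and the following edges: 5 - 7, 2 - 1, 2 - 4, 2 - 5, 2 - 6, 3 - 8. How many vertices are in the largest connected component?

6

Starting from 3 we can reach 3, 8. That is one component of size 2.
Starting from 1 we can reach 1, 2, 4, 5, 6, 7. That is one component of size 6.
The largest has 6 vertices.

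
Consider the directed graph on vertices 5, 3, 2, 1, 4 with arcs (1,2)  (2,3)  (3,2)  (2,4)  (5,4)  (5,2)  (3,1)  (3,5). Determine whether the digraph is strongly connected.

No

There is no directed path from 4 to 2, so the graph is not strongly connected.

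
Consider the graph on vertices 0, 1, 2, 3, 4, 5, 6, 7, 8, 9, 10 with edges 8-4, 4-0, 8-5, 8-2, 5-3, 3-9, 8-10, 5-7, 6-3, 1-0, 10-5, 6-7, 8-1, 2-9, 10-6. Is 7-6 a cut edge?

After removing 7-6, the path 7-5-10-6 still connects them, so the edge is not a bridge.

No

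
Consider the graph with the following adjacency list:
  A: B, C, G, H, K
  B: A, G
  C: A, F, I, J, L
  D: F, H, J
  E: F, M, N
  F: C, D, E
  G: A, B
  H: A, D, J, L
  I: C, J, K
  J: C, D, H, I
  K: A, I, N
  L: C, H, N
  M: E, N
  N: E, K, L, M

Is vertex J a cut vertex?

Deleting J leaves 1 component (was 1) (its neighbors C, D, H, I remain connected to each other), so J is not a cut vertex.

No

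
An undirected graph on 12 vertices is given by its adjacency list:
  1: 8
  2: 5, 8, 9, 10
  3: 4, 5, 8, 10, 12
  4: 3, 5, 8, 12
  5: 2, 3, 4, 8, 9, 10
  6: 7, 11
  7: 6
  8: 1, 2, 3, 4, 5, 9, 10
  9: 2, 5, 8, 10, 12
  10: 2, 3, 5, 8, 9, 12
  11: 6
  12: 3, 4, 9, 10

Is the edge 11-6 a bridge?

Yes

Removing 11-6 leaves no path between 11 and 6: the component count goes from 2 to 3. So it is a bridge.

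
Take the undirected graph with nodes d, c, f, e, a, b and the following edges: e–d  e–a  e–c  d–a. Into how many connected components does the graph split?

3

f is isolated — a component by itself.
b is isolated — a component by itself.
Starting from a we can reach a, c, d, e. That is one component of size 4.
Total: 3 components.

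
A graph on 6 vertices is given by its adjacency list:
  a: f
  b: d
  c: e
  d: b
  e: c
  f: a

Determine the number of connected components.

3

Starting from a we can reach a, f. That is one component of size 2.
Starting from c we can reach c, e. That is one component of size 2.
Starting from b we can reach b, d. That is one component of size 2.
Total: 3 components.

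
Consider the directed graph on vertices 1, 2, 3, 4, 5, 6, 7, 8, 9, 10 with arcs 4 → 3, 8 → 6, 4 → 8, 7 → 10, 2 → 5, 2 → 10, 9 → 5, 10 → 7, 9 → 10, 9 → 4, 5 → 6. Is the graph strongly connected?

No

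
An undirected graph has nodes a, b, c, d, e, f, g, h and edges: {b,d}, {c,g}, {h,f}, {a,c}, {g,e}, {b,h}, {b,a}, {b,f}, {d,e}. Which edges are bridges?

The edges on the cycle b-h-f-b are not bridges since each lies on that cycle.
Every edge lies on some cycle, so there are no bridges.

none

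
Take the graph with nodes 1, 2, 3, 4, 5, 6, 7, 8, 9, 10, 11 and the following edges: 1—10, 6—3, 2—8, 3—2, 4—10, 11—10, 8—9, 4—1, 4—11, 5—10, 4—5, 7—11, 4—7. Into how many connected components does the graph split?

2

Starting from 2 we can reach 2, 3, 6, 8, 9. That is one component of size 5.
Starting from 1 we can reach 1, 4, 5, 7, 10, 11. That is one component of size 6.
Total: 2 components.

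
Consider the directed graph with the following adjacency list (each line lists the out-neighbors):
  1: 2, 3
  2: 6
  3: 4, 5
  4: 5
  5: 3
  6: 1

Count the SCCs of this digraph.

{3, 4, 5} are all mutually reachable — one SCC of size 3.
{1, 2, 6} are all mutually reachable — one SCC of size 3.
That gives 2 strongly connected components.

2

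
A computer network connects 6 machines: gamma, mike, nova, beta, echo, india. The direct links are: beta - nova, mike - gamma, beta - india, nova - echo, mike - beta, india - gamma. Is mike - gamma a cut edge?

No

After removing mike - gamma, the path mike-beta-india-gamma still connects them, so the edge is not a bridge.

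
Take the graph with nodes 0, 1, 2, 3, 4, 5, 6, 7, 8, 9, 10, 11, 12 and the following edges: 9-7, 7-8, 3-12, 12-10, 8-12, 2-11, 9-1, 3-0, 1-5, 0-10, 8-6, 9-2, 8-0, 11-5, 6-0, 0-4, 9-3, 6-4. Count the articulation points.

1

Removing 9 increases the component count from 1 to 2, so 9 is a cut vertex.
By contrast removing 2 leaves 1 component; it is not a cut vertex. No other vertex is a cut vertex either.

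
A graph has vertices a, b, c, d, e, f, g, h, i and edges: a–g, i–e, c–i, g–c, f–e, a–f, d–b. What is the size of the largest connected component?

6

h is isolated — a component by itself.
Starting from b we can reach b, d. That is one component of size 2.
Starting from a we can reach a, c, e, f, g, i. That is one component of size 6.
The largest has 6 vertices.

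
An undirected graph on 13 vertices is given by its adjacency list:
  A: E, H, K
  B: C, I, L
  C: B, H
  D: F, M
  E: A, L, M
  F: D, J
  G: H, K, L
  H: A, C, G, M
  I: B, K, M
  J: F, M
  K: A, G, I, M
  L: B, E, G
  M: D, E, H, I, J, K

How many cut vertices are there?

1

Removing M increases the component count from 1 to 2, so M is a cut vertex.
By contrast removing L leaves 1 component; it is not a cut vertex. No other vertex is a cut vertex either.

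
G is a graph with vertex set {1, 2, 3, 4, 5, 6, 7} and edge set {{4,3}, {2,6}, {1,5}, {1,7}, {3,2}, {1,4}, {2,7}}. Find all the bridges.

The edges on the cycle 1-4-3-2-7-1 are not bridges since each lies on that cycle.
But removing 1-5 disconnects 1 from 5; removing 2-6 disconnects 2 from 6 — these are bridges.

1-5, 2-6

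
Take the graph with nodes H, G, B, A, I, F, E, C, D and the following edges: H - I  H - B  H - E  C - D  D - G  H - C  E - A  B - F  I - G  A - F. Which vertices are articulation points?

Removing H increases the component count from 1 to 2, so H is a cut vertex.
By contrast removing A leaves 1 component; it is not a cut vertex. No other vertex is a cut vertex either.

H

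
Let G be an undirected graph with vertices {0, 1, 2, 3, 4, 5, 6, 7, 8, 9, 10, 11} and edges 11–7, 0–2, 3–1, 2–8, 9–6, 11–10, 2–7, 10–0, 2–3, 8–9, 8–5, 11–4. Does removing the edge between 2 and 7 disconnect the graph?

No

After removing 2–7, the path 2-0-10-11-7 still connects them, so the edge is not a bridge.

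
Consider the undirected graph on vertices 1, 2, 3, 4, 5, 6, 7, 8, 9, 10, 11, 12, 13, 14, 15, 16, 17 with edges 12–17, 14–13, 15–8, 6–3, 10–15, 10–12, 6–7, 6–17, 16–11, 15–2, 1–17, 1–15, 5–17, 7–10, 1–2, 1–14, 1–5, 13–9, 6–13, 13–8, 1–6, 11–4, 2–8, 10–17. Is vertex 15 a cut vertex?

No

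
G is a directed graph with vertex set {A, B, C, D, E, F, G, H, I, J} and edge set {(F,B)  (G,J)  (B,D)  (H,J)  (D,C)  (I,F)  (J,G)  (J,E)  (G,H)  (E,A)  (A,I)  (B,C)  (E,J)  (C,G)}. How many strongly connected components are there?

{A, B, C, D, E, F, G, H, I, J} are all mutually reachable — one SCC of size 10.
That gives 1 strongly connected component.

1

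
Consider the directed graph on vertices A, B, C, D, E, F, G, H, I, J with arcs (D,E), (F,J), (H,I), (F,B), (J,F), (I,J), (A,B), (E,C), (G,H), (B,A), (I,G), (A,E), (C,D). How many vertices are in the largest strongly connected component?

3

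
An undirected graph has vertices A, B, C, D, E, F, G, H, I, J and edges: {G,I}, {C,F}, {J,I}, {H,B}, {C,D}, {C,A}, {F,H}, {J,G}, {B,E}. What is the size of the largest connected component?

7

Starting from G we can reach G, I, J. That is one component of size 3.
Starting from A we can reach A, B, C, D, E, F, H. That is one component of size 7.
The largest has 7 vertices.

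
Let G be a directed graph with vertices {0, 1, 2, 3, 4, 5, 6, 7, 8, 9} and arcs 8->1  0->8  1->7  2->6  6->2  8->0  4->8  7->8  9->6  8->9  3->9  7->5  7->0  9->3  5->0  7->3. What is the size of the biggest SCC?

5

{0, 1, 5, 7, 8} are all mutually reachable — one SCC of size 5.
{3, 9} are all mutually reachable — one SCC of size 2.
{2, 6} are all mutually reachable — one SCC of size 2.
{4} is an SCC by itself.
The largest has 5 vertices.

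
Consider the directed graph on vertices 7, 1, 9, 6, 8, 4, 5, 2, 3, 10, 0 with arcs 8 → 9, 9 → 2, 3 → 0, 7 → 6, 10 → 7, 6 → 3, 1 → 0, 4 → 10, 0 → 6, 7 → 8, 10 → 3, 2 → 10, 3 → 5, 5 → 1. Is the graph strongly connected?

There is no directed path from 6 to 4, so the graph is not strongly connected.

No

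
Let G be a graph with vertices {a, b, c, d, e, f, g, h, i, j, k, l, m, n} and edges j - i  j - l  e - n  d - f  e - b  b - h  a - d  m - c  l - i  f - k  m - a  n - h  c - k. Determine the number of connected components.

g is isolated — a component by itself.
Starting from i we can reach i, j, l. That is one component of size 3.
Starting from b we can reach b, e, h, n. That is one component of size 4.
Starting from a we can reach a, c, d, f, k, m. That is one component of size 6.
Total: 4 components.

4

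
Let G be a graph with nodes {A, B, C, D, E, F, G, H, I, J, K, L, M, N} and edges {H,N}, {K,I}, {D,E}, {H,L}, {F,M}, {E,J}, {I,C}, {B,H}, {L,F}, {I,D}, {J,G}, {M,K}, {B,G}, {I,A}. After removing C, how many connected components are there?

1

With C gone, the remaining components are: {A, B, D, E, F, G, H, I, J, K, L, M, N}.
That is 1 component.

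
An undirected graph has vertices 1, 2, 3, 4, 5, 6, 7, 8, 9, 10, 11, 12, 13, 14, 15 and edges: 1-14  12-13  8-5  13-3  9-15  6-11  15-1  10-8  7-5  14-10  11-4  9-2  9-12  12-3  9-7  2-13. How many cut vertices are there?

Removing 9 increases the component count from 2 to 3, so 9 is a cut vertex.
Removing 11 increases the component count from 2 to 3, so 11 is a cut vertex.
By contrast removing 13 leaves 2 components; it is not a cut vertex. No other vertex is a cut vertex either.

2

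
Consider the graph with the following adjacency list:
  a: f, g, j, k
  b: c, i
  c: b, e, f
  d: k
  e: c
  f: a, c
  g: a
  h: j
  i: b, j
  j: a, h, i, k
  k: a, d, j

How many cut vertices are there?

Removing a increases the component count from 1 to 2, so a is a cut vertex.
Removing c increases the component count from 1 to 2, so c is a cut vertex.
Removing j increases the component count from 1 to 2, so j is a cut vertex.
Likewise k is a cut vertex.
By contrast removing i leaves 1 component; it is not a cut vertex. No other vertex is a cut vertex either.

4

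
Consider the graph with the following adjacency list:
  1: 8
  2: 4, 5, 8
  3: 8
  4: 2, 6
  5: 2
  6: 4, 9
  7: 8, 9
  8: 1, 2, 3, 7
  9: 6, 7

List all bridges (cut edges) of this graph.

The edges on the cycle 9-6-4-2-8-7-9 are not bridges since each lies on that cycle.
But removing 5-2 disconnects 5 from 2; removing 8-1 disconnects 8 from 1; removing 8-3 disconnects 8 from 3 — these are bridges.

1-8, 2-5, 3-8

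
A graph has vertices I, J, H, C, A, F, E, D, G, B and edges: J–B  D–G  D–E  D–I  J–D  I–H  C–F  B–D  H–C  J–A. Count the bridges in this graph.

7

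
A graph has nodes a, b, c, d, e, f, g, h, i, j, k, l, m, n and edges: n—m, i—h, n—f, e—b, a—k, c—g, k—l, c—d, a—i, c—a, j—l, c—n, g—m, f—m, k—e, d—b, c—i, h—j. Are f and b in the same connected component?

From f we can reach a, b, c, d, e, f, g, h, i, j, k, l, m, n, which includes b.

Yes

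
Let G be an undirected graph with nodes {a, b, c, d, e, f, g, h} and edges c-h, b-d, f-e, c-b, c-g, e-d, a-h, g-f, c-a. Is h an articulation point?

No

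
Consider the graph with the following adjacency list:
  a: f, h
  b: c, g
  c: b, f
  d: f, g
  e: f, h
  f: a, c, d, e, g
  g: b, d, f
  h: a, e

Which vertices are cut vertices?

Removing f increases the component count from 1 to 2, so f is a cut vertex.
By contrast removing b leaves 1 component; it is not a cut vertex. No other vertex is a cut vertex either.

f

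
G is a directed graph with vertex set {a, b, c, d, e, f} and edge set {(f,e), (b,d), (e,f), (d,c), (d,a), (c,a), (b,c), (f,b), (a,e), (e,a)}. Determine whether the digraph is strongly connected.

Yes

From c we can reach every vertex (a, b, c, d, e, f), and every vertex can reach c (a, b, c, d, e, f). So the whole graph is one strongly connected component.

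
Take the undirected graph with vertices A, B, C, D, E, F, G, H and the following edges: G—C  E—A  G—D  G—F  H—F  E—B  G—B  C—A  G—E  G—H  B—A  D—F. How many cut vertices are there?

Removing G increases the component count from 1 to 2, so G is a cut vertex.
By contrast removing F leaves 1 component; it is not a cut vertex. No other vertex is a cut vertex either.

1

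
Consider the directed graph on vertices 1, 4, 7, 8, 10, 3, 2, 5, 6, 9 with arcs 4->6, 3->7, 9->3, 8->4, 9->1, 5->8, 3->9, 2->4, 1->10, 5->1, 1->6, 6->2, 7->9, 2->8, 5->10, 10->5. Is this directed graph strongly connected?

There is no directed path from 10 to 9, so the graph is not strongly connected.

No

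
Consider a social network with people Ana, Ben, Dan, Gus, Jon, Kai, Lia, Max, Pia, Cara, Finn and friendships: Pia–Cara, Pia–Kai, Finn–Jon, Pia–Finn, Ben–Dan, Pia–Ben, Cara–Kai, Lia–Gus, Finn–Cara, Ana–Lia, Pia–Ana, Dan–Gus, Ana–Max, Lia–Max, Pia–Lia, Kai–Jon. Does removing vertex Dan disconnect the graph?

Deleting Dan leaves 1 component (was 1) (its neighbors Ben, Gus remain connected to each other), so Dan is not a cut vertex.

No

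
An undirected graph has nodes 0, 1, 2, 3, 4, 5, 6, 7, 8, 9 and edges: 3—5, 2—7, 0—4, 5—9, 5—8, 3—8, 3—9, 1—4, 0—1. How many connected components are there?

6 is isolated — a component by itself.
Starting from 2 we can reach 2, 7. That is one component of size 2.
Starting from 0 we can reach 0, 1, 4. That is one component of size 3.
Starting from 3 we can reach 3, 5, 8, 9. That is one component of size 4.
Total: 4 components.

4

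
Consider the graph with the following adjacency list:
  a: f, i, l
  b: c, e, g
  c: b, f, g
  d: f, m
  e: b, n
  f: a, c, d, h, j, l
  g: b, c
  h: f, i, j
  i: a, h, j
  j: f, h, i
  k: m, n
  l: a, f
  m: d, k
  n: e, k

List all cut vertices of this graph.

f

Removing f increases the component count from 1 to 2, so f is a cut vertex.
By contrast removing a leaves 1 component; it is not a cut vertex. No other vertex is a cut vertex either.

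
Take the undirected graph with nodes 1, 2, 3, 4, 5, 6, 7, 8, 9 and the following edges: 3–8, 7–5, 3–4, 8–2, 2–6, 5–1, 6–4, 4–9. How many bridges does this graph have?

3

The edges on the cycle 3-8-2-6-4-3 are not bridges since each lies on that cycle.
But removing 4–9 disconnects 4 from 9; removing 7–5 disconnects 7 from 5; removing 1–5 disconnects 1 from 5 — these are bridges.
That makes 3 bridges.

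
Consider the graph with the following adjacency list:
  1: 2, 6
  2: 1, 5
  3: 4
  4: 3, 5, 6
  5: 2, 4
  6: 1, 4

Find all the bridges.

3-4

The edges on the cycle 4-5-2-1-6-4 are not bridges since each lies on that cycle.
But removing 4-3 disconnects 4 from 3 — this is a bridge.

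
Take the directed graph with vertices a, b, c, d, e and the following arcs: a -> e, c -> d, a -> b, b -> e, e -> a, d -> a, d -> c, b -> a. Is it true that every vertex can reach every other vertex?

There is no directed path from b to d, so the graph is not strongly connected.

No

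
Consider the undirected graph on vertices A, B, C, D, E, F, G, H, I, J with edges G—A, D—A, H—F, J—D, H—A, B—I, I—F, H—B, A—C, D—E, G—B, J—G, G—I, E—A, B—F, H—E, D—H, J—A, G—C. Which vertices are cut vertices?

none

Removing D, for instance, still leaves 1 component. No single vertex removal increases the component count — the graph has no articulation points.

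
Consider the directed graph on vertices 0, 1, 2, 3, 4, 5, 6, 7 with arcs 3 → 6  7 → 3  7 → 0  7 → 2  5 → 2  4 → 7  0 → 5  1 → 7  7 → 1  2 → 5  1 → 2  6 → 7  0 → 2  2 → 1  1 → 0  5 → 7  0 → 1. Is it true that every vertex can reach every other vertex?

No

There is no directed path from 7 to 4, so the graph is not strongly connected.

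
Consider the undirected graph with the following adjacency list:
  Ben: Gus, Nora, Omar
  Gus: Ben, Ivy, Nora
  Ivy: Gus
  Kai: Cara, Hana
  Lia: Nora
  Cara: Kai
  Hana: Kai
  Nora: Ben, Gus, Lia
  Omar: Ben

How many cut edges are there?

5

The edges on the cycle Nora-Gus-Ben-Nora are not bridges since each lies on that cycle.
But removing Nora-Lia disconnects Nora from Lia; removing Cara-Kai disconnects Cara from Kai; removing Hana-Kai disconnects Hana from Kai; removing Ben-Omar disconnects Ben from Omar — these are bridges.
In total 5 edges are bridges.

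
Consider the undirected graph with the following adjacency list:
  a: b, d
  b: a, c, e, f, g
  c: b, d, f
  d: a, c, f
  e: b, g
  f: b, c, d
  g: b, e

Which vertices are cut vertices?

Removing b increases the component count from 1 to 2, so b is a cut vertex.
By contrast removing a leaves 1 component; it is not a cut vertex. No other vertex is a cut vertex either.

b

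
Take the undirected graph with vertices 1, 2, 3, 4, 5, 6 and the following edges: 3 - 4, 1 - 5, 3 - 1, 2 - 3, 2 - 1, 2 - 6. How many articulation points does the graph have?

Removing 1 increases the component count from 1 to 2, so 1 is a cut vertex.
Removing 2 increases the component count from 1 to 2, so 2 is a cut vertex.
Removing 3 increases the component count from 1 to 2, so 3 is a cut vertex.
By contrast removing 6 leaves 1 component; it is not a cut vertex. No other vertex is a cut vertex either.

3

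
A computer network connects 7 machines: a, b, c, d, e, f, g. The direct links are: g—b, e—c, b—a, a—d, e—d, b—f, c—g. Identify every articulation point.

Removing b increases the component count from 1 to 2, so b is a cut vertex.
By contrast removing g leaves 1 component; it is not a cut vertex. No other vertex is a cut vertex either.

b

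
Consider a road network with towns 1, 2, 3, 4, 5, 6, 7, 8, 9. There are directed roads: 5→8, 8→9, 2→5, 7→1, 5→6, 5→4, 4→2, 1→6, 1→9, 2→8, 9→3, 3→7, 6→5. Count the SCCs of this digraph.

{1, 2, 3, 4, 5, 6, 7, 8, 9} are all mutually reachable — one SCC of size 9.
That gives 1 strongly connected component.

1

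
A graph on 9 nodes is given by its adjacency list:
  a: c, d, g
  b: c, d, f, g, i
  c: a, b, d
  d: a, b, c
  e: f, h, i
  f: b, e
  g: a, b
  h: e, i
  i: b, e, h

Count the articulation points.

Removing b increases the component count from 1 to 2, so b is a cut vertex.
By contrast removing d leaves 1 component; it is not a cut vertex. No other vertex is a cut vertex either.

1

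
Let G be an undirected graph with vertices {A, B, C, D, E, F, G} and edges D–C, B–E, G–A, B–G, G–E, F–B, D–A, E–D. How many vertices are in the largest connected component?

Starting from A we can reach A, B, C, D, E, F, G. That is one component of size 7.
The largest has 7 vertices.

7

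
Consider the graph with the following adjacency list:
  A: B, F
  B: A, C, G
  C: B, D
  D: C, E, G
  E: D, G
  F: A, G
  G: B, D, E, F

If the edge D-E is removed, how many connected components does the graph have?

D and E are still connected via D-G-E, so the component count stays at 1.

1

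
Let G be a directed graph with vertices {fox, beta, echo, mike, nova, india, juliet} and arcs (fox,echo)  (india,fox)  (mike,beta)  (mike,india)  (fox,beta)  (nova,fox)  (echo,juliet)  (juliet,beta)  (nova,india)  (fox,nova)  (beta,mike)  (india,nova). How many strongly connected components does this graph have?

1

{fox, beta, echo, mike, nova, india, juliet} are all mutually reachable — one SCC of size 7.
That gives 1 strongly connected component.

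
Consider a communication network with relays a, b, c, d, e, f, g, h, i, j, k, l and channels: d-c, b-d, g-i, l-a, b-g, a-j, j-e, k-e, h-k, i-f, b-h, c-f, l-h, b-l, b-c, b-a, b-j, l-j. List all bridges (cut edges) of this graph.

The edges on the cycle b-l-h-b are not bridges since each lies on that cycle.
Every edge lies on some cycle, so there are no bridges.

none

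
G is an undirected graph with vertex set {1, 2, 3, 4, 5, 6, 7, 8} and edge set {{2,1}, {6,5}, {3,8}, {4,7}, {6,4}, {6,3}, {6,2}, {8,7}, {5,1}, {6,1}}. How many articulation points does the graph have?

Removing 6 increases the component count from 1 to 2, so 6 is a cut vertex.
By contrast removing 1 leaves 1 component; it is not a cut vertex. No other vertex is a cut vertex either.

1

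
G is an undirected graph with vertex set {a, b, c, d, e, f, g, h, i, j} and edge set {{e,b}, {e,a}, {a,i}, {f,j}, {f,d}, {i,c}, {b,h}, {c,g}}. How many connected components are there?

2

Starting from d we can reach d, f, j. That is one component of size 3.
Starting from a we can reach a, b, c, e, g, h, i. That is one component of size 7.
Total: 2 components.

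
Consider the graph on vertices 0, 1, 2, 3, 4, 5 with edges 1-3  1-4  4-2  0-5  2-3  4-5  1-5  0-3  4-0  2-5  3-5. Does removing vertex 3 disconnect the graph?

No

Deleting 3 leaves 1 component (was 1) (its neighbors 0, 1, 2, 5 remain connected to each other), so 3 is not a cut vertex.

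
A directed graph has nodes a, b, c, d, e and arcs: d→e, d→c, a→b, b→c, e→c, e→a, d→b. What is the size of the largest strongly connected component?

1

{e} is an SCC by itself.
{b} is an SCC by itself.
{d} is an SCC by itself.
{c} is an SCC by itself.
{a} is an SCC by itself.
The largest has 1 vertex.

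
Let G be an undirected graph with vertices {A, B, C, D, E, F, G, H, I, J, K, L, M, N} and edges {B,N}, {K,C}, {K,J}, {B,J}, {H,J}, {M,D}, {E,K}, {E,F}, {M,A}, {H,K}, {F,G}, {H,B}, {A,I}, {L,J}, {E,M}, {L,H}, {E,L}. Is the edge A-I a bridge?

Yes

Removing A-I leaves no path between A and I: the component count goes from 1 to 2. So it is a bridge.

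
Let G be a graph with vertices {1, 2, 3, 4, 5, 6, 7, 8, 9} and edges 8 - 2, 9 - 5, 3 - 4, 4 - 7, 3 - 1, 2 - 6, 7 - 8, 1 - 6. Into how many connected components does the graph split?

2

Starting from 5 we can reach 5, 9. That is one component of size 2.
Starting from 1 we can reach 1, 2, 3, 4, 6, 7, 8. That is one component of size 7.
Total: 2 components.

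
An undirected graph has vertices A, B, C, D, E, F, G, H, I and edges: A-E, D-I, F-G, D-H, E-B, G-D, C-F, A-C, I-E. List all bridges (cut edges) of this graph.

B-E, D-H

The edges on the cycle A-C-F-G-D-I-E-A are not bridges since each lies on that cycle.
But removing E-B disconnects E from B; removing H-D disconnects H from D — these are bridges.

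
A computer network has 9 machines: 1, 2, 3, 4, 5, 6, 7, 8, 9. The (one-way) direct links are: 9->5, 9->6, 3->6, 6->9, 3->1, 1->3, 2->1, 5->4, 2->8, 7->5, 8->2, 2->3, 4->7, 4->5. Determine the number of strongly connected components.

4

{4, 5, 7} are all mutually reachable — one SCC of size 3.
{2, 8} are all mutually reachable — one SCC of size 2.
{6, 9} are all mutually reachable — one SCC of size 2.
{1, 3} are all mutually reachable — one SCC of size 2.
That gives 4 strongly connected components.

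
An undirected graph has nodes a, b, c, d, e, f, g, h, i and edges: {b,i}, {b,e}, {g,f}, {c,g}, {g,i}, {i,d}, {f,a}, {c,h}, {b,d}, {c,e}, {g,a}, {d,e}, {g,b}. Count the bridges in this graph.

1

The edges on the cycle g-b-i-g are not bridges since each lies on that cycle.
But removing h—c disconnects h from c — this is a bridge.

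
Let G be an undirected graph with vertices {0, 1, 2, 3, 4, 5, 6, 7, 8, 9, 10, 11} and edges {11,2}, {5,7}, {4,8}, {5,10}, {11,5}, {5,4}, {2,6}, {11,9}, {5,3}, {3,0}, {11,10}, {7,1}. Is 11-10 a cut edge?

After removing 11-10, the path 11-5-10 still connects them, so the edge is not a bridge.

No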